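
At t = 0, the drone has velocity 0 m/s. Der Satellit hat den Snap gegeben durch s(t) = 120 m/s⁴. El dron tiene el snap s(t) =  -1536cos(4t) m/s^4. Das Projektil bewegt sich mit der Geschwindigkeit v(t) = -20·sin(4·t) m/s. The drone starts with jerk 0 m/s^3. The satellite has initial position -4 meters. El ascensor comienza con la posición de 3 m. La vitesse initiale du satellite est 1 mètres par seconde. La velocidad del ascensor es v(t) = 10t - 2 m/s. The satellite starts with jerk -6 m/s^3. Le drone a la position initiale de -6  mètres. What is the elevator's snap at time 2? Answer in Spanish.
Partiendo de la velocidad v(t) = 10·t - 2, tomamos 3 derivadas. Tomando d/dt de v(t), encontramos a(t) = 10. La derivada de la aceleración da la sacudida: j(t) = 0. Tomando d/dt de j(t), encontramos s(t) = 0. De la ecuación del snap s(t) = 0, sustituimos t = 2 para obtener s = 0.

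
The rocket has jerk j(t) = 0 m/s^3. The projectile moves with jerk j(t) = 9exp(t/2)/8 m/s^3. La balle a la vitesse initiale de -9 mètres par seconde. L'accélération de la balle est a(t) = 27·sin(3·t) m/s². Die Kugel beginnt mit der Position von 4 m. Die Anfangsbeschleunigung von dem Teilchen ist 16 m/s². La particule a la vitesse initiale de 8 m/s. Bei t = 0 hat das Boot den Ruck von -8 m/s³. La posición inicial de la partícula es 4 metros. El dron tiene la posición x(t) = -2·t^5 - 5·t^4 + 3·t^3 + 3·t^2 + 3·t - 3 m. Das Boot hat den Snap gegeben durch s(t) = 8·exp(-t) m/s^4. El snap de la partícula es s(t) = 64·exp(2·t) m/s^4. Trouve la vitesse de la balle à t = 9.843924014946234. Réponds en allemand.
Ausgehend von der Beschleunigung a(t) = 27·sin(3·t), nehmen wir 1 Integral. Die Stammfunktion von der Beschleunigung ist die Geschwindigkeit. Mit v(0) = -9 erhalten wir v(t) = -9·cos(3·t). Wir haben die Geschwindigkeit v(t) = -9·cos(3·t). Durch Einsetzen von t = 9.843924014946234: v(9.843924014946234) = 2.77429502594105.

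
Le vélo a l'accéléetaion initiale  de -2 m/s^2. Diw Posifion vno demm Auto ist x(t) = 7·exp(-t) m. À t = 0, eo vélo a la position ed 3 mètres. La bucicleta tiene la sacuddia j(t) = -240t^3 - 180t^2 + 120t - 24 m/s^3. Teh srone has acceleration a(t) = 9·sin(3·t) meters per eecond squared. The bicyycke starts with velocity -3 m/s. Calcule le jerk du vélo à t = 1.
De l'équation du jerk j(t) = -240·t^3 - 180·t^2 + 120·t - 24, nous substituons t = 1 pour obtenir j = -324.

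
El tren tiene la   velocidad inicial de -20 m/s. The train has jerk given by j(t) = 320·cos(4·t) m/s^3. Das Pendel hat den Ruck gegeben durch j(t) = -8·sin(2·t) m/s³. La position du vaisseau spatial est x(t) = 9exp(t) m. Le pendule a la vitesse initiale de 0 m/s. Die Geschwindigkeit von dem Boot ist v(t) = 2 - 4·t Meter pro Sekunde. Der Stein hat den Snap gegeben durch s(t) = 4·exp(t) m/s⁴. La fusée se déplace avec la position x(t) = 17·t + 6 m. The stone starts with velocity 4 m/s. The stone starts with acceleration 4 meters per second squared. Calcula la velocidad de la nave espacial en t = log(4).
Debemos derivar nuestra ecuación de la posición x(t) = 9·exp(t) 1 vez. Derivando la posición, obtenemos la velocidad: v(t) = 9·exp(t). De la ecuación de la velocidad v(t) = 9·exp(t), sustituimos t = log(4) para obtener v = 36.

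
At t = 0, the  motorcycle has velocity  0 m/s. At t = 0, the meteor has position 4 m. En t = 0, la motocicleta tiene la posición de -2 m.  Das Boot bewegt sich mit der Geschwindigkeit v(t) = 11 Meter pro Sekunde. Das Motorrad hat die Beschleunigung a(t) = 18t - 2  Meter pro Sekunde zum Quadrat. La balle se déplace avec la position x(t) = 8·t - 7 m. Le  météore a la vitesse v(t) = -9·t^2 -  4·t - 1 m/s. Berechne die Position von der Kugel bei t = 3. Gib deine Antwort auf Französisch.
En utilisant x(t) = 8·t - 7 et en substituant t = 3, nous trouvons x = 17.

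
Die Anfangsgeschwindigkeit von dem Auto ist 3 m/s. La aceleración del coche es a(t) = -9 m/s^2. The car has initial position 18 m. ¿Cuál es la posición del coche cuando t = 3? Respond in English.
To solve this, we need to take 2 integrals of our acceleration equation a(t) = -9. Taking ∫a(t)dt and applying v(0) = 3, we find v(t) = 3 - 9·t. Integrating velocity and using the initial condition x(0) = 18, we get x(t) = -9·t^2/2 + 3·t + 18. We have position x(t) = -9·t^2/2 + 3·t + 18. Substituting t = 3: x(3) = -27/2.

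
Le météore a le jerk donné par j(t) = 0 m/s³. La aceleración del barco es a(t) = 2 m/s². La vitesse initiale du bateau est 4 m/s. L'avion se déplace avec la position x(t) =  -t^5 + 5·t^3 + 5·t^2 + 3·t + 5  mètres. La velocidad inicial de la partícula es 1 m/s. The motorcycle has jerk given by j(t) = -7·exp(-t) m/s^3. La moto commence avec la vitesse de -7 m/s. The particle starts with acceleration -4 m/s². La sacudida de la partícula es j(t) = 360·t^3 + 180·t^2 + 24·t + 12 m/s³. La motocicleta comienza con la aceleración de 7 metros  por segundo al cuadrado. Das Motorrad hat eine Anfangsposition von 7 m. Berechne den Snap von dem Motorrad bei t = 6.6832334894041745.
Um dies zu lösen, müssen wir 1 Ableitung unserer Gleichung für den Ruck j(t) = -7·exp(-t) nehmen. Die Ableitung von dem Ruck ergibt den Snap: s(t) = 7·exp(-t). Wir haben den Snap s(t) = 7·exp(-t). Durch Einsetzen von t = 6.6832334894041745: s(6.6832334894041745) = 0.00876206789911771.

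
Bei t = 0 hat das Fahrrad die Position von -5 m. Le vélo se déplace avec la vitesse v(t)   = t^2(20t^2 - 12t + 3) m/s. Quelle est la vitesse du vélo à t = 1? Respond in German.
Aus der Gleichung für die Geschwindigkeit v(t) = t^2·(20·t^2 - 12·t + 3), setzen wir t = 1 ein und erhalten v = 11.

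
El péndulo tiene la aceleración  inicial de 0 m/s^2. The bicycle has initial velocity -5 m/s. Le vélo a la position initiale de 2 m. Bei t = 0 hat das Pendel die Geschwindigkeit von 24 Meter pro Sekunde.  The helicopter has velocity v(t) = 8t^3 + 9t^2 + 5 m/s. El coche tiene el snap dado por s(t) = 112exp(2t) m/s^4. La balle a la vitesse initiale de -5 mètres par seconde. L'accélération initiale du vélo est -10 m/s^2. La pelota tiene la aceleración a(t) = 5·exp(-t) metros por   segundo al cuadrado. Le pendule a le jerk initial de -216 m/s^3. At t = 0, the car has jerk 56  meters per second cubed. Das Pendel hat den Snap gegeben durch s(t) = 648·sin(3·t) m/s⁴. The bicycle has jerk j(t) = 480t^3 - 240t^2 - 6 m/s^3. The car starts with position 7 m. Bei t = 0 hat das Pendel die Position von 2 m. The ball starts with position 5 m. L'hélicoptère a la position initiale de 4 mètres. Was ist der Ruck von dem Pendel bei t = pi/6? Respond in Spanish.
Para resolver esto, necesitamos tomar 1 integral de nuestra ecuación del snap s(t) = 648·sin(3·t). La integral del snap, con j(0) = -216, da la sacudida: j(t) = -216·cos(3·t). De la ecuación de la sacudida j(t) = -216·cos(3·t), sustituimos t = pi/6 para obtener j = 0.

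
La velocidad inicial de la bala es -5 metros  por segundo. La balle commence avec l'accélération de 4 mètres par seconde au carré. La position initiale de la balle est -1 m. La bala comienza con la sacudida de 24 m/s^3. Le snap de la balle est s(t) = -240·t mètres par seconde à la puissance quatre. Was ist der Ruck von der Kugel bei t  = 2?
Ausgehend von dem Snap s(t) = -240·t, nehmen wir 1 Stammfunktion. Die Stammfunktion von dem Snap, mit j(0) = 24, ergibt den Ruck: j(t) = 24 - 120·t^2. Wir haben den Ruck j(t) = 24 - 120·t^2. Durch Einsetzen von t = 2: j(2) = -456.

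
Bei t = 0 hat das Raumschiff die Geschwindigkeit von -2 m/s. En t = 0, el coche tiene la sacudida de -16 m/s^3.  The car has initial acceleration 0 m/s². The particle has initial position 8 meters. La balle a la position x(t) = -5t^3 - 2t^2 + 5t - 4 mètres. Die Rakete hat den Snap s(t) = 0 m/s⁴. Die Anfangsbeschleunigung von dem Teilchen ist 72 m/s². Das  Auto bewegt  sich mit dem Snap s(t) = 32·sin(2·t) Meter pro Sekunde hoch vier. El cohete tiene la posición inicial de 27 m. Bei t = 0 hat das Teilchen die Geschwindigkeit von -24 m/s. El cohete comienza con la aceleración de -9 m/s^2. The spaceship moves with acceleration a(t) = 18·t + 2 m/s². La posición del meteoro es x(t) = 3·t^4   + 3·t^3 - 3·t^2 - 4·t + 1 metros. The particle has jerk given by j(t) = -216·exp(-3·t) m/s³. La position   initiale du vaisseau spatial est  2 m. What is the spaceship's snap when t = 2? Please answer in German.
Ausgehend von der Beschleunigung a(t) = 18·t + 2, nehmen wir 2 Ableitungen. Mit d/dt von a(t) finden wir j(t) = 18. Mit d/dt von j(t) finden wir s(t) = 0. Mit s(t) = 0 und Einsetzen von t = 2, finden wir s = 0.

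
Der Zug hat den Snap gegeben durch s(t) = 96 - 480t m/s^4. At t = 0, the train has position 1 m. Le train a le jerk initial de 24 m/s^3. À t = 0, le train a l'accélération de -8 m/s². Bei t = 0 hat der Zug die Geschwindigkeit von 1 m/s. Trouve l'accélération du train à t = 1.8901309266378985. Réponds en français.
En partant du snap s(t) = 96 - 480·t, nous prenons 2 primitives. En prenant ∫s(t)dt et en appliquant j(0) = 24, nous trouvons j(t) = -240·t^2 + 96·t + 24. La primitive du jerk est l'accélération. En utilisant a(0) = -8, nous obtenons a(t) = -80·t^3 + 48·t^2 + 24·t - 8. En utilisant a(t) = -80·t^3 + 48·t^2 + 24·t - 8 et en substituant t = 1.8901309266378985, nous trouvons a = -331.366073314774.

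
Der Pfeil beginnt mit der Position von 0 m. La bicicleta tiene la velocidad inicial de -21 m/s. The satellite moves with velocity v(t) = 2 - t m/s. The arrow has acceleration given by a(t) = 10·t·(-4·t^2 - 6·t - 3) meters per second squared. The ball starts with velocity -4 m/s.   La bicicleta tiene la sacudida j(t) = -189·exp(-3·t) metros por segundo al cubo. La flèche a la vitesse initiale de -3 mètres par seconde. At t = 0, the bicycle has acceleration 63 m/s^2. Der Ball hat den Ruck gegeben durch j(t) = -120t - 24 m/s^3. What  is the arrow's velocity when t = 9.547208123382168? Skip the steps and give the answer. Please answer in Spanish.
En t = 9.547208123382168, v = -101856.377669156.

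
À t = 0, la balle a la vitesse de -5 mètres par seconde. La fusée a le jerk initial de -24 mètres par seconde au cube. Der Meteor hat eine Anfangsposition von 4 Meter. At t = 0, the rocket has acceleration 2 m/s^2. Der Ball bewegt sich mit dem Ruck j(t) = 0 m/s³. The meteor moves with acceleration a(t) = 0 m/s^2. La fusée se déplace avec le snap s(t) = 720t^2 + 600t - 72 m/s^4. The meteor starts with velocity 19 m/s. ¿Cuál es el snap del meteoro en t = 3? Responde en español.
Para resolver esto, necesitamos tomar 2 derivadas de nuestra ecuación de la aceleración a(t) = 0. Tomando d/dt de a(t), encontramos j(t) = 0. Derivando la sacudida, obtenemos el snap: s(t) = 0. Usando s(t) = 0 y sustituyendo t = 3, encontramos s = 0.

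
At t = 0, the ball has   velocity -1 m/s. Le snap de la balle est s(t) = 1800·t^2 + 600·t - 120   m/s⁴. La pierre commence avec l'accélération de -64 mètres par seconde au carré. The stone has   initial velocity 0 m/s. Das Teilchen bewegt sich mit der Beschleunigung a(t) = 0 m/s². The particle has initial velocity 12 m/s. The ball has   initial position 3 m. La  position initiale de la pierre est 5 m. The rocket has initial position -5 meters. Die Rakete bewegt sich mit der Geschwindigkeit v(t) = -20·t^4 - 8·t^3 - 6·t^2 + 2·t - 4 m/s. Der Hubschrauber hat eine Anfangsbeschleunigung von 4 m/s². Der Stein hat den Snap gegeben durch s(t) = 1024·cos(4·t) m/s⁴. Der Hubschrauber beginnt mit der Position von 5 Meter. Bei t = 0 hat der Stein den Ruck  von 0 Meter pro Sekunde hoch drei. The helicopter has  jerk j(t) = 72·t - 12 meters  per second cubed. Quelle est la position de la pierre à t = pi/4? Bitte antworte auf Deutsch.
Wir müssen das Integral unserer Gleichung für den Snap s(t) = 1024·cos(4·t) 4-mal finden. Durch Integration von dem Snap und Verwendung der Anfangsbedingung j(0) = 0, erhalten wir j(t) = 256·sin(4·t). Das Integral von dem Ruck ist die Beschleunigung. Mit a(0) = -64 erhalten wir a(t) = -64·cos(4·t). Durch Integration von der Beschleunigung und Verwendung der Anfangsbedingung v(0) = 0, erhalten wir v(t) = -16·sin(4·t). Die Stammfunktion von der Geschwindigkeit, mit x(0) = 5, ergibt die Position: x(t) = 4·cos(4·t) + 1. Aus der Gleichung für die Position x(t) = 4·cos(4·t) + 1, setzen wir t = pi/4 ein und erhalten x = -3.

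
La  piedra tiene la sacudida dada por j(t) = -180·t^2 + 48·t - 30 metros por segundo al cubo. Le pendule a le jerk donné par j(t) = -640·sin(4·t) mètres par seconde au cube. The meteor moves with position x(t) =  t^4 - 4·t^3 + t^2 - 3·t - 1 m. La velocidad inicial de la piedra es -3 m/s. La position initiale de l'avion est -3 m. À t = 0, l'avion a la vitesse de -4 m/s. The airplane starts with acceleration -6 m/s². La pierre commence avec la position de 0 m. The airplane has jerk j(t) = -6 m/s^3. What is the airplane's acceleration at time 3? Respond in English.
To solve this, we need to take 1 integral of our jerk equation j(t) = -6. Taking ∫j(t)dt and applying a(0) = -6, we find a(t) = -6·t - 6. We have acceleration a(t) = -6·t - 6. Substituting t = 3: a(3) = -24.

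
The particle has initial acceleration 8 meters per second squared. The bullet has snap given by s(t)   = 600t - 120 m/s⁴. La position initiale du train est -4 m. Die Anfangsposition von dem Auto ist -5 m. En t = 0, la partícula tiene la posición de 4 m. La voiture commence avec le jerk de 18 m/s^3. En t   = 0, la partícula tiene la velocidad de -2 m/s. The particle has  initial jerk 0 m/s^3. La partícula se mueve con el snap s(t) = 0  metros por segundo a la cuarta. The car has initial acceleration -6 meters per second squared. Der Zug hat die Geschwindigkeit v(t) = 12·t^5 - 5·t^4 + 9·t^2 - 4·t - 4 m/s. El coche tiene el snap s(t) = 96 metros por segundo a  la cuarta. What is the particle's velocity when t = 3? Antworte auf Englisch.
Starting from snap s(t) = 0, we take 3 antiderivatives. Integrating snap and using the initial condition j(0) = 0, we get j(t) = 0. The integral of jerk is acceleration. Using a(0) = 8, we get a(t) = 8. Taking ∫a(t)dt and applying v(0) = -2, we find v(t) = 8·t - 2. Using v(t) = 8·t - 2 and substituting t = 3, we find v = 22.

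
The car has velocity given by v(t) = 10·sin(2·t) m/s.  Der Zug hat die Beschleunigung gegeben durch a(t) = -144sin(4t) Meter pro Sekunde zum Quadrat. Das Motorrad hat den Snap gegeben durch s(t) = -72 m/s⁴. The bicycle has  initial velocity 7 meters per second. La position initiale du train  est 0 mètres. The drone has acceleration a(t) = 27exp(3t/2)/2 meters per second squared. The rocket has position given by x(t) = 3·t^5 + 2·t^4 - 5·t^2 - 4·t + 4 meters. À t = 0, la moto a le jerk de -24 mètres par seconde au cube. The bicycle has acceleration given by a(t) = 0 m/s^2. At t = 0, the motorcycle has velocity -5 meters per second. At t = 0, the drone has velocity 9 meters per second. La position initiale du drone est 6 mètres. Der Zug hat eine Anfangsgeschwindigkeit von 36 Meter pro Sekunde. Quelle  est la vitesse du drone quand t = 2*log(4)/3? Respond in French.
Nous devons intégrer notre équation de l'accélération a(t) = 27·exp(3·t/2)/2 1 fois. En intégrant l'accélération et en utilisant la condition initiale v(0) = 9, nous obtenons v(t) = 9·exp(3·t/2). De l'équation de la vitesse v(t) = 9·exp(3·t/2), nous substituons t = 2*log(4)/3 pour obtenir v = 36.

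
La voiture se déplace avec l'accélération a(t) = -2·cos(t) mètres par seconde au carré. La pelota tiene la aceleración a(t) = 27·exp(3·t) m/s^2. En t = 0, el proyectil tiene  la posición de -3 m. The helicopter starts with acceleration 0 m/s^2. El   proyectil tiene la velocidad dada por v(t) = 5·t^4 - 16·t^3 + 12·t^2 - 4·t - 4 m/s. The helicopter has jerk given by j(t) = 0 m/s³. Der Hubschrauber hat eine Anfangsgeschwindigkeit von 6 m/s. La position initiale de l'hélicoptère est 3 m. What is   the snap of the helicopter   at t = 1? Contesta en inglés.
Starting from jerk j(t) = 0, we take 1 derivative. The derivative of jerk gives snap: s(t) = 0. Using s(t) = 0 and substituting t = 1, we find s = 0.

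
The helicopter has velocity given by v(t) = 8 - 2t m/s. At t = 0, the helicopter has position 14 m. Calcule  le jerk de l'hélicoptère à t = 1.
Pour résoudre ceci, nous devons prendre 2 dérivées de notre équation de la vitesse v(t) = 8 - 2·t. En dérivant la vitesse, nous obtenons l'accélération: a(t) = -2. En dérivant l'accélération, nous obtenons le jerk: j(t) = 0. De l'équation du jerk j(t) = 0, nous substituons t = 1 pour obtenir j = 0.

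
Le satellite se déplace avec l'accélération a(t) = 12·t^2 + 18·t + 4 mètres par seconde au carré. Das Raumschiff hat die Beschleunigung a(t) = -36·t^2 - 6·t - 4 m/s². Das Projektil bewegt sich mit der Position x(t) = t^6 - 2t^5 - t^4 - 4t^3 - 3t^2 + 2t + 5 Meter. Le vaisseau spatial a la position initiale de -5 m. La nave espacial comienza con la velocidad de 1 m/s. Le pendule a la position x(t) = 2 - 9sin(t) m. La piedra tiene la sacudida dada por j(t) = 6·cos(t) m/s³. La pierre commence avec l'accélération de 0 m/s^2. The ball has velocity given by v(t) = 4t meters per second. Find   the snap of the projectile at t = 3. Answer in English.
Starting from position x(t) = t^6 - 2·t^5 - t^4 - 4·t^3 - 3·t^2 + 2·t + 5, we take 4 derivatives. Taking d/dt of x(t), we find v(t) = 6·t^5 - 10·t^4 - 4·t^3 - 12·t^2 - 6·t + 2. Taking d/dt of v(t), we find a(t) = 30·t^4 - 40·t^3 - 12·t^2 - 24·t - 6. Differentiating acceleration, we get jerk: j(t) = 120·t^3 - 120·t^2 - 24·t - 24. Differentiating jerk, we get snap: s(t) = 360·t^2 - 240·t - 24. Using s(t) = 360·t^2 - 240·t - 24 and substituting t = 3, we find s = 2496.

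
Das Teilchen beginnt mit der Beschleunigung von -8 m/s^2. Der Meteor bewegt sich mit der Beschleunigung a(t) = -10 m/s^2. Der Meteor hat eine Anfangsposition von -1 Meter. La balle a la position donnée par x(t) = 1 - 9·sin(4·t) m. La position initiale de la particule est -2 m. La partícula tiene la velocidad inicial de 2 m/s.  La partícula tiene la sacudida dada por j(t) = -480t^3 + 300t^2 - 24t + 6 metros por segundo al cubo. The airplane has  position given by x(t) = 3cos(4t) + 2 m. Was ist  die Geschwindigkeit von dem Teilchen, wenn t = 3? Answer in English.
Starting from jerk j(t) = -480·t^3 + 300·t^2 - 24·t + 6, we take 2 integrals. The antiderivative of jerk is acceleration. Using a(0) = -8, we get a(t) = -120·t^4 + 100·t^3 - 12·t^2 + 6·t - 8. The integral of acceleration, with v(0) = 2, gives velocity: v(t) = -24·t^5 + 25·t^4 - 4·t^3 + 3·t^2 - 8·t + 2. Using v(t) = -24·t^5 + 25·t^4 - 4·t^3 + 3·t^2 - 8·t + 2 and substituting t = 3, we find v = -3910.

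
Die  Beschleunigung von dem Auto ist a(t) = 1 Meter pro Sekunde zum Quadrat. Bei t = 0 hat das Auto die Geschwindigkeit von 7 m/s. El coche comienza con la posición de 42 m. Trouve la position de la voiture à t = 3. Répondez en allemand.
Wir müssen die Stammfunktion unserer Gleichung für die Beschleunigung a(t) = 1 2-mal finden. Das Integral von der Beschleunigung, mit v(0) = 7, ergibt die Geschwindigkeit: v(t) = t + 7. Durch Integration von der Geschwindigkeit und Verwendung der Anfangsbedingung x(0) = 42, erhalten wir x(t) = t^2/2 + 7·t + 42. Aus der Gleichung für die Position x(t) = t^2/2 + 7·t + 42, setzen wir t = 3 ein und erhalten x = 135/2.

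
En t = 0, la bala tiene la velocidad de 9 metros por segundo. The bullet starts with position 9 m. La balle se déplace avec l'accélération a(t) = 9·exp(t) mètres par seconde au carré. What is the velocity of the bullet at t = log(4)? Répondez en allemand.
Wir müssen unsere Gleichung für die Beschleunigung a(t) = 9·exp(t) 1-mal integrieren. Das Integral von der Beschleunigung, mit v(0) = 9, ergibt die Geschwindigkeit: v(t) = 9·exp(t). Mit v(t) = 9·exp(t) und Einsetzen von t = log(4), finden wir v = 36.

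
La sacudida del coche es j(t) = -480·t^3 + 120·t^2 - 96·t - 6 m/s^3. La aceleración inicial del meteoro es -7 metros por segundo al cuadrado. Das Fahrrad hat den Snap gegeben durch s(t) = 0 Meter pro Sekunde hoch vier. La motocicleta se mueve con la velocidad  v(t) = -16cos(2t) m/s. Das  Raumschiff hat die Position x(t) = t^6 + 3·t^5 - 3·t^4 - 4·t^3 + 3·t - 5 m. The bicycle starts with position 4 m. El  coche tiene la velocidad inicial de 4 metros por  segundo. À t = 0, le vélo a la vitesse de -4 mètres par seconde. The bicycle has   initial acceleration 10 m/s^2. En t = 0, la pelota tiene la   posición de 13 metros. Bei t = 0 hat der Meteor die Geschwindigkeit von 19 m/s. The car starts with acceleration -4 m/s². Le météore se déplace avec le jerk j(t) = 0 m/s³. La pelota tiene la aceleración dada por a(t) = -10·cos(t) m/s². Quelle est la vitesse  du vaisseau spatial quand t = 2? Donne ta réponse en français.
Nous devons dériver notre équation de la position x(t) = t^6 + 3·t^5 - 3·t^4 - 4·t^3 + 3·t - 5 1 fois. En dérivant la position, nous obtenons la vitesse: v(t) = 6·t^5 + 15·t^4 - 12·t^3 - 12·t^2 + 3. Nous avons la vitesse v(t) = 6·t^5 + 15·t^4 - 12·t^3 - 12·t^2 + 3. En substituant t = 2: v(2) = 291.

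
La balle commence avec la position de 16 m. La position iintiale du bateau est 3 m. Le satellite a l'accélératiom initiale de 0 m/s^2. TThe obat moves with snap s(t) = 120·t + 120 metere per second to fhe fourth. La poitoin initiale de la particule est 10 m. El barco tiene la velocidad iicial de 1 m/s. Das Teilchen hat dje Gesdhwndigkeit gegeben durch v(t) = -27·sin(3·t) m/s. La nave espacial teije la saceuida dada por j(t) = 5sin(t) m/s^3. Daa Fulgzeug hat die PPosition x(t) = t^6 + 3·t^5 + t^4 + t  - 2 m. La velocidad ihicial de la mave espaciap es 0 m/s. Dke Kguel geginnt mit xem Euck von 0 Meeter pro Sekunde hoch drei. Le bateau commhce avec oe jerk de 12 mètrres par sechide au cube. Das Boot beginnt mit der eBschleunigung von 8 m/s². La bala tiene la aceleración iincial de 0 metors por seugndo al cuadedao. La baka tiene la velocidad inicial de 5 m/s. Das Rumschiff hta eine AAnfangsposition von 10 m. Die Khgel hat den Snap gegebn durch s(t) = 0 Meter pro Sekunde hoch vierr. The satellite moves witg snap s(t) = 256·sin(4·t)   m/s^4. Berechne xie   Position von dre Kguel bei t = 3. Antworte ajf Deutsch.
Ausgehend von dem Snap s(t) = 0, nehmen wir 4 Stammfunktionen. Die Stammfunktion von dem Snap, mit j(0) = 0, ergibt den Ruck: j(t) = 0. Das Integral von dem Ruck, mit a(0) = 0, ergibt die Beschleunigung: a(t) = 0. Durch Integration von der Beschleunigung und Verwendung der Anfangsbedingung v(0) = 5, erhalten wir v(t) = 5. Die Stammfunktion von der Geschwindigkeit ist die Position. Mit x(0) = 16 erhalten wir x(t) = 5·t + 16. Aus der Gleichung für die Position x(t) = 5·t + 16, setzen wir t = 3 ein und erhalten x = 31.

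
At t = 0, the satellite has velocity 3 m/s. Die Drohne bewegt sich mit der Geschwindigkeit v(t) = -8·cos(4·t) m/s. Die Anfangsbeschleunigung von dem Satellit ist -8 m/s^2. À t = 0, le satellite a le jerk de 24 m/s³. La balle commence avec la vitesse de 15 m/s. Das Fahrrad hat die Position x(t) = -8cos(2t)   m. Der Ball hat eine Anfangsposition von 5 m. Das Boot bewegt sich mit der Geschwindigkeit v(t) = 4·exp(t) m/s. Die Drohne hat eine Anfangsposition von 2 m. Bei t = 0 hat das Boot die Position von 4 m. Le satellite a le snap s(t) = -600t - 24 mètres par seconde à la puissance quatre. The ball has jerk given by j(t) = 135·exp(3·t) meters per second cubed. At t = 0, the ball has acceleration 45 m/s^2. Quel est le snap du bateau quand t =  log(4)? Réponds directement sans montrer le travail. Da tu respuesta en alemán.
Bei t = log(4), s = 16.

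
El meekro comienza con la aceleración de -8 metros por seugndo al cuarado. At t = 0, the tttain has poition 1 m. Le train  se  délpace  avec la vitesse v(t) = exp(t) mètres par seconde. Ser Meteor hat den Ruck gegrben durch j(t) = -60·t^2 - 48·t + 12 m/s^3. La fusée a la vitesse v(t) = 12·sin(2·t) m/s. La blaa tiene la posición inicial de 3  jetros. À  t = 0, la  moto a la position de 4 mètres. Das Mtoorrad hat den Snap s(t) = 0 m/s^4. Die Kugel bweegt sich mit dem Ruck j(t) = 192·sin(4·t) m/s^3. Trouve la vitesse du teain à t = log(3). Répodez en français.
Nous avons la vitesse v(t) = exp(t). En substituant t = log(3): v(log(3)) = 3.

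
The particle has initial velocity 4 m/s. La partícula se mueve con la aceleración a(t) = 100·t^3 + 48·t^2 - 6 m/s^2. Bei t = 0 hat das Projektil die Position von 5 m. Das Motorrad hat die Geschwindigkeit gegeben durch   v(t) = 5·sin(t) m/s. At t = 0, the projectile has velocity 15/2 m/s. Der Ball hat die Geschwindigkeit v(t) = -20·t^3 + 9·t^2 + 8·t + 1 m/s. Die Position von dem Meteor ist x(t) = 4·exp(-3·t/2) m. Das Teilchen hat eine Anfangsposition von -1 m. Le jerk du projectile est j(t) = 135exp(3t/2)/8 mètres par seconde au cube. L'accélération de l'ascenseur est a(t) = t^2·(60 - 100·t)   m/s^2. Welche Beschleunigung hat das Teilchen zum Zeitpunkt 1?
Wir haben die Beschleunigung a(t) = 100·t^3 + 48·t^2 - 6. Durch Einsetzen von t = 1: a(1) = 142.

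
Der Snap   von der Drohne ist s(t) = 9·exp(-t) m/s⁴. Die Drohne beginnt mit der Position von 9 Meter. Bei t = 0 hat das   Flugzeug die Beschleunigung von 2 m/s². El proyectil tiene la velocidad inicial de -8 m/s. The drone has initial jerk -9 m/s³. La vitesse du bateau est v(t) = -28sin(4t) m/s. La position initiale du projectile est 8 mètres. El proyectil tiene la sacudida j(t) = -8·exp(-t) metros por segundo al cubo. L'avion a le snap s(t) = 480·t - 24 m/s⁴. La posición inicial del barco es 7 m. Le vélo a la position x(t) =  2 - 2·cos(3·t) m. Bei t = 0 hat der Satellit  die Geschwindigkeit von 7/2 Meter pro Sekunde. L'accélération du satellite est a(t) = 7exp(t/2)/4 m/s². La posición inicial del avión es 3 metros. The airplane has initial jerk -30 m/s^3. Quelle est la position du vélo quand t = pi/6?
En utilisant x(t) = 2 - 2·cos(3·t) et en substituant t = pi/6, nous trouvons x = 2.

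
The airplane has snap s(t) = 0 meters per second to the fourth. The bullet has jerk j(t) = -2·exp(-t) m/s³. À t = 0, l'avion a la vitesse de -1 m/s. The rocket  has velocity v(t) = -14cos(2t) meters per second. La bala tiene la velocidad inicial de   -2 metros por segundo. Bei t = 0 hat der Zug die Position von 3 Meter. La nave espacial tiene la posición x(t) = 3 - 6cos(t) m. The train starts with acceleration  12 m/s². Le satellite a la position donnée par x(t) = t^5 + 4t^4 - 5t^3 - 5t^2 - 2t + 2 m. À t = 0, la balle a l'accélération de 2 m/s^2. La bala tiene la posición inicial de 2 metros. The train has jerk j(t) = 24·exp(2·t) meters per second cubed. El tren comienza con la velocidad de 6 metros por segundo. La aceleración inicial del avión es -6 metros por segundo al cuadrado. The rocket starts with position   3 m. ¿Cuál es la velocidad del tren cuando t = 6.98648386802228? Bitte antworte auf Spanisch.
Debemos encontrar la antiderivada de nuestra ecuación de la sacudida j(t) = 24·exp(2·t) 2 veces. Integrando la sacudida y usando la condición inicial a(0) = 12, obtenemos a(t) = 12·exp(2·t). La integral de la aceleración es la velocidad. Usando v(0) = 6, obtenemos v(t) = 6·exp(2·t). Usando v(t) = 6·exp(2·t) y sustituyendo t = 6.98648386802228, encontramos v = 7023183.79523818.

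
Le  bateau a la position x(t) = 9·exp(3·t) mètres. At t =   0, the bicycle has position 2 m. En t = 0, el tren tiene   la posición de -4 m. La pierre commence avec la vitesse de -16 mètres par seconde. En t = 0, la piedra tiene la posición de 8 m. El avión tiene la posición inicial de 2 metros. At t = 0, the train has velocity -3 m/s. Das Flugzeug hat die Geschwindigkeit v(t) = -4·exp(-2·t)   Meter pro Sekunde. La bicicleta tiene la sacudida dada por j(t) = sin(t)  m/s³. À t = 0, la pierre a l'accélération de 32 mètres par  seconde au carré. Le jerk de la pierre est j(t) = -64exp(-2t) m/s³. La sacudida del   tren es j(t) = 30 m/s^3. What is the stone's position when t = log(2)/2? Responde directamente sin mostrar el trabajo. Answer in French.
La position à t = log(2)/2 est x = 4.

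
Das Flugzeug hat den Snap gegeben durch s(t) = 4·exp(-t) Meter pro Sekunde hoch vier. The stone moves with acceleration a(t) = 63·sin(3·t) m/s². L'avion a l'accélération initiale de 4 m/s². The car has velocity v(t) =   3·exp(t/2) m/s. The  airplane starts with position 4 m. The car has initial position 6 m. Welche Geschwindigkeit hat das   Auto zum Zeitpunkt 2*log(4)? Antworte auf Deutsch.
Mit v(t) = 3·exp(t/2) und Einsetzen von t = 2*log(4), finden wir v = 12.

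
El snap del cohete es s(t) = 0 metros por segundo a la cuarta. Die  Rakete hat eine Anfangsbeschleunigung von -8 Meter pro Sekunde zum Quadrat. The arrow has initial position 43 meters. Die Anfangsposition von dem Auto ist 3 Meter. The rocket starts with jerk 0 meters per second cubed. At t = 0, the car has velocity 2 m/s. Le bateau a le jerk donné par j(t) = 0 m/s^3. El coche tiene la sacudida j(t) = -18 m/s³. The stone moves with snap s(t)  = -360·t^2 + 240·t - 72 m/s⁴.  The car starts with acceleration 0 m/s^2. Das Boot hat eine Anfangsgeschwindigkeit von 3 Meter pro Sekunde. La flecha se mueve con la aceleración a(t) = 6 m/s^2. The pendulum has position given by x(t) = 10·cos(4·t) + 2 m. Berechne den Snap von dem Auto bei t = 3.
Um dies zu lösen, müssen wir 1 Ableitung unserer Gleichung für den Ruck j(t) = -18 nehmen. Mit d/dt von j(t) finden wir s(t) = 0. Mit s(t) = 0 und Einsetzen von t = 3, finden wir s = 0.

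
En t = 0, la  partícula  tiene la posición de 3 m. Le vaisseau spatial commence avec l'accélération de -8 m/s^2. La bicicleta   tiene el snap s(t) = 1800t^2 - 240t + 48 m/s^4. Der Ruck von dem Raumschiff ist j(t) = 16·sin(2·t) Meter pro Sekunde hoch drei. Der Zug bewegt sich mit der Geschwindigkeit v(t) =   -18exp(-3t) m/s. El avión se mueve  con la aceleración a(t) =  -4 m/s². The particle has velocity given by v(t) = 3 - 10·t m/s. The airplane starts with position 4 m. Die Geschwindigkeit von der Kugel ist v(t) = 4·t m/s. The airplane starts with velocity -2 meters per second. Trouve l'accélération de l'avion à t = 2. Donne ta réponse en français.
Nous avons l'accélération a(t) = -4. En substituant t = 2: a(2) = -4.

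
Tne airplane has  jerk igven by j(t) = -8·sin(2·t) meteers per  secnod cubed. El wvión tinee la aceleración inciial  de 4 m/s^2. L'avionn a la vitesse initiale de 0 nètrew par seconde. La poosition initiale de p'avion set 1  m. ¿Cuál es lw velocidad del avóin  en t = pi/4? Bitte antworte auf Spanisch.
Necesitamos integrar nuestra ecuación de la sacudida j(t) = -8·sin(2·t) 2 veces. Integrando la sacudida y usando la condición inicial a(0) = 4, obtenemos a(t) = 4·cos(2·t). Tomando ∫a(t)dt y aplicando v(0) = 0, encontramos v(t) = 2·sin(2·t). De la ecuación de la velocidad v(t) = 2·sin(2·t), sustituimos t = pi/4 para obtener v = 2.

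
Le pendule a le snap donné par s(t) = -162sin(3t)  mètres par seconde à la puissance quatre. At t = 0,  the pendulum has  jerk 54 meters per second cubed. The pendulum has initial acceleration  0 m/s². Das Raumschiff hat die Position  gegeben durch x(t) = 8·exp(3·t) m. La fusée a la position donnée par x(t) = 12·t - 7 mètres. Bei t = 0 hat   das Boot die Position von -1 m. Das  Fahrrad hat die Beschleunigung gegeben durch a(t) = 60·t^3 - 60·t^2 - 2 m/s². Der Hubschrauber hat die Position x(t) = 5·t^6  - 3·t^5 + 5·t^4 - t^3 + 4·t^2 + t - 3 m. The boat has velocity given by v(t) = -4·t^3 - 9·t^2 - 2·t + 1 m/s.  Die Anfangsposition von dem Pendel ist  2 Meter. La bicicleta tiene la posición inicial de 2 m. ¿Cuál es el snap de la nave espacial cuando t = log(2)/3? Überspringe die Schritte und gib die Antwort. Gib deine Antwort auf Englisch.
At t = log(2)/3, s = 1296.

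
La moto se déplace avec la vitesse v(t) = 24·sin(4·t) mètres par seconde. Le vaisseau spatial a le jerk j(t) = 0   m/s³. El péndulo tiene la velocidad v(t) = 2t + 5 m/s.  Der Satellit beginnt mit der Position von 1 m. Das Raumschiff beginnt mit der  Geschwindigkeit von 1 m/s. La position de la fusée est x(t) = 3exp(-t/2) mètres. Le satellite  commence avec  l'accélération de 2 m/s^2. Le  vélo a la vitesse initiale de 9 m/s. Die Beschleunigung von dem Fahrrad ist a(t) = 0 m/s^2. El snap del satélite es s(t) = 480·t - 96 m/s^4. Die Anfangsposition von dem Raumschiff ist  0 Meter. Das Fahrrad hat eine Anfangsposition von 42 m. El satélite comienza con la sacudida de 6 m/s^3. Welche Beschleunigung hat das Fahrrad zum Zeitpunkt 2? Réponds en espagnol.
Usando a(t) = 0 y sustituyendo t = 2, encontramos a = 0.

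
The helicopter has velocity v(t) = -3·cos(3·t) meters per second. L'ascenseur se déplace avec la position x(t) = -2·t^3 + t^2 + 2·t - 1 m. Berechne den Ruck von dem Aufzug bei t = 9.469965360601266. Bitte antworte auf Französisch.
En partant de la position x(t) = -2·t^3 + t^2 + 2·t - 1, nous prenons 3 dérivées. La dérivée de la position donne la vitesse: v(t) = -6·t^2 + 2·t + 2. La dérivée de la vitesse donne l'accélération: a(t) = 2 - 12·t. La dérivée de l'accélération donne le jerk: j(t) = -12. En utilisant j(t) = -12 et en substituant t = 9.469965360601266, nous trouvons j = -12.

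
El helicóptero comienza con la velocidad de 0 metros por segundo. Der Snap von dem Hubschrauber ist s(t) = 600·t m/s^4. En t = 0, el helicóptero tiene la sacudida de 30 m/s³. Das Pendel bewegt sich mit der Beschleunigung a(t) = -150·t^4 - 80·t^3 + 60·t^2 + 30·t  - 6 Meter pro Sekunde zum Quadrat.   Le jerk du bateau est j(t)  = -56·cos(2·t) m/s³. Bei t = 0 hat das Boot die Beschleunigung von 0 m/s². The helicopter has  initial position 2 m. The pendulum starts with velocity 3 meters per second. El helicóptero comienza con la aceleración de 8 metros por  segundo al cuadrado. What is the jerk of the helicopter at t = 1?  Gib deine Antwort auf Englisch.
We need to integrate our snap equation s(t) = 600·t 1 time. Finding the integral of s(t) and using j(0) = 30: j(t) = 300·t^2 + 30. Using j(t) = 300·t^2 + 30 and substituting t = 1, we find j = 330.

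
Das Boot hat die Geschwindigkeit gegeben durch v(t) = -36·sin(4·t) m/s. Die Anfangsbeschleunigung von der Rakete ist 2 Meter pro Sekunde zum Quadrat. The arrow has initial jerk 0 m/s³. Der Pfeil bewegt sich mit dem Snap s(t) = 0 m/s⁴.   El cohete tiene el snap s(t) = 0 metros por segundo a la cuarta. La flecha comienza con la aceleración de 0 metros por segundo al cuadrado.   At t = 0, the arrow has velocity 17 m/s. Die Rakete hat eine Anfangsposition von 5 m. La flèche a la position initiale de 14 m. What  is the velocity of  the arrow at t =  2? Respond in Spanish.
Debemos encontrar la antiderivada de nuestra ecuación del snap s(t) = 0 3 veces. Integrando el snap y usando la condición inicial j(0) = 0, obtenemos j(t) = 0. Integrando la sacudida y usando la condición inicial a(0) = 0, obtenemos a(t) = 0. La antiderivada de la aceleración es la velocidad. Usando v(0) = 17, obtenemos v(t) = 17. De la ecuación de la velocidad v(t) = 17, sustituimos t = 2 para obtener v = 17.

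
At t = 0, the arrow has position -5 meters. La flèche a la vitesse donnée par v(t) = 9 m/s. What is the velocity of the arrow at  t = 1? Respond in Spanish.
Usando v(t) = 9 y sustituyendo t = 1, encontramos v = 9.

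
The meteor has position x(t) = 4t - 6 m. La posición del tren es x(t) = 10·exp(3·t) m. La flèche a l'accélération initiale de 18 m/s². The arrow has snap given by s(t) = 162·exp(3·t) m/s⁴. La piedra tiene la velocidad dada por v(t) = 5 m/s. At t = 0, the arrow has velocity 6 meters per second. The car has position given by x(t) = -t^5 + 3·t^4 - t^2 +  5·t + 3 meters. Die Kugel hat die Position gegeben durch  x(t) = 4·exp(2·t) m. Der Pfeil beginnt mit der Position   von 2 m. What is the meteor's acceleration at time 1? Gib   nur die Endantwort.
The answer is 0.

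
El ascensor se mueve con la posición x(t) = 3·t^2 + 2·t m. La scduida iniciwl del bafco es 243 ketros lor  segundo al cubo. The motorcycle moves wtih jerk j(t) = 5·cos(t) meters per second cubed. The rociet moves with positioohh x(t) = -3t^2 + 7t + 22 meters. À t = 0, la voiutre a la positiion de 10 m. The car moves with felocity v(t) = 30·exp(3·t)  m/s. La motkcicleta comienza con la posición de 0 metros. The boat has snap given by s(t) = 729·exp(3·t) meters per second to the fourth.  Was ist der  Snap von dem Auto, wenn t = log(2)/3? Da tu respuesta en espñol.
Partiendo de la velocidad v(t) = 30·exp(3·t), tomamos 3 derivadas. Tomando d/dt de v(t), encontramos a(t) = 90·exp(3·t). La derivada de la aceleración da la sacudida: j(t) = 270·exp(3·t). La derivada de la sacudida da el snap: s(t) = 810·exp(3·t). Usando s(t) = 810·exp(3·t) y sustituyendo t = log(2)/3, encontramos s = 1620.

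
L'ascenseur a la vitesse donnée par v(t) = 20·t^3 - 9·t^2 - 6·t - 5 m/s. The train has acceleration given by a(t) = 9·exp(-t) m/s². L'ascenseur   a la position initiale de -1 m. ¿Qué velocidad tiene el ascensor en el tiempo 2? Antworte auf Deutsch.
Aus der Gleichung für die Geschwindigkeit v(t) = 20·t^3 - 9·t^2 - 6·t - 5, setzen wir t = 2 ein und erhalten v = 107.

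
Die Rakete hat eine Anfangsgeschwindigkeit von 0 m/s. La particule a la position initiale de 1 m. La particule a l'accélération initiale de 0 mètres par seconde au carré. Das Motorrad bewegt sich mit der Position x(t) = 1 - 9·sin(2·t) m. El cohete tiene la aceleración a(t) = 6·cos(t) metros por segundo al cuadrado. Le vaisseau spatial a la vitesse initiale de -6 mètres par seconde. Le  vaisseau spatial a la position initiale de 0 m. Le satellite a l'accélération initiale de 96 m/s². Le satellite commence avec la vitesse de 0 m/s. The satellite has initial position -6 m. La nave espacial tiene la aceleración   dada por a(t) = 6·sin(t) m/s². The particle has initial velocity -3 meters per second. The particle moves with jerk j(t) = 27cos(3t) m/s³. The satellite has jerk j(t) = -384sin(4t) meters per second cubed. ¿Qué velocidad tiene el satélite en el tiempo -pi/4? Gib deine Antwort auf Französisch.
En partant du jerk j(t) = -384·sin(4·t), nous prenons 2 primitives. En intégrant le jerk et en utilisant la condition initiale a(0) = 96, nous obtenons a(t) = 96·cos(4·t). La primitive de l'accélération, avec v(0) = 0, donne la vitesse: v(t) = 24·sin(4·t). Nous avons la vitesse v(t) = 24·sin(4·t). En substituant t = -pi/4: v(-pi/4) = 0.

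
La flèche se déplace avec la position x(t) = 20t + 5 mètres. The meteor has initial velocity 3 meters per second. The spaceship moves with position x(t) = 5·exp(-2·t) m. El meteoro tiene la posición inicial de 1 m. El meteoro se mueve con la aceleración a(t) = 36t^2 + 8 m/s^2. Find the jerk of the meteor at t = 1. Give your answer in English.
To solve this, we need to take 1 derivative of our acceleration equation a(t) = 36·t^2 + 8. Taking d/dt of a(t), we find j(t) = 72·t. We have jerk j(t) = 72·t. Substituting t = 1: j(1) = 72.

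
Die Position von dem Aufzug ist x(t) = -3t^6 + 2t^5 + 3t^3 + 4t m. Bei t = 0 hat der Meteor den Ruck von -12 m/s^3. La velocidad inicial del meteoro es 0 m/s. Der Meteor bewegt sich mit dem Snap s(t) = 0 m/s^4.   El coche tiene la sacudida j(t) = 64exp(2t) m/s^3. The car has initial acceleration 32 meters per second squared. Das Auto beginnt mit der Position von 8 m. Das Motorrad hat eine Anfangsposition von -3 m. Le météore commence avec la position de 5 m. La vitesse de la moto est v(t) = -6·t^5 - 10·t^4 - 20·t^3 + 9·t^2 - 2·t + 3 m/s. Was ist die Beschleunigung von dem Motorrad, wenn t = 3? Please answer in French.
Pour résoudre ceci, nous devons prendre 1 dérivée de notre équation de la vitesse v(t) = -6·t^5 - 10·t^4 - 20·t^3 + 9·t^2 - 2·t + 3. La dérivée de la vitesse donne l'accélération: a(t) = -30·t^4 - 40·t^3 - 60·t^2 + 18·t - 2. En utilisant a(t) = -30·t^4 - 40·t^3 - 60·t^2 + 18·t - 2 et en substituant t = 3, nous trouvons a = -3998.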